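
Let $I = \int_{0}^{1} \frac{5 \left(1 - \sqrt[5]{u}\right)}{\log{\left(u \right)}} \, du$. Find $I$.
$- \log{\left(\frac{7776}{3125} \right)}$

Consider the one-parameter family: let $I(a) = \int_{0}^{1} \frac{5 \left(1 - u^{a}\right)}{\log{\left(u \right)}} \, du$.

Since $\dfrac{\partial}{\partial a}\,u^{a} = u^{a} \ln u$, the $\ln u$ in the denominator cancels and
$$\frac{dI}{da} = \int_{0}^{1} -5 u^{a} \, du = -5 \left[\frac{u^{a+1}}{a+1}\right]_0^1 = - \frac{5}{a + 1}.$$

Integrating with respect to $a$ gives $I(a) = - 5 \log{\left(a + 1 \right)} + C$.

At $a = 0$ the integrand is identically $0$, so $I(0) = 0$. The closed form gives $0$, hence $C = 0$.

Setting $a = \frac{1}{5}$:
$$I = - \log{\left(\frac{7776}{3125} \right)}.$$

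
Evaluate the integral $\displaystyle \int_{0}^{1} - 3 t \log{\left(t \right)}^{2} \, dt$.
$- \frac{3}{4}$

Consider the simpler parametrised integral
$$J(a) = \int_{0}^{1} - 3 t^{a} \, dt = - \frac{3}{a + 1}.$$

Differentiating under the integral sign brings down a factor of $\ln t$:
$$\frac{dJ}{da} = \int_{0}^{1} - 3 t^{a} \log{\left(t \right)} \, dt = \frac{3}{\left(a + 1\right)^{2}}.$$

Repeating twice in total — each differentiation brings down another $\ln t$ — gives
$$\frac{d^{2}J}{da^{2}} = \int_{0}^{1} - 3 t^{a} \log{\left(t \right)}^{2} \, dt = - \frac{6}{\left(a + 1\right)^{3}},$$
and the integrand here is exactly the target integrand, so $I = - \frac{6}{\left(a + 1\right)^{3}}$.

Setting $a = 1$:
$$I = - \frac{3}{4}.$$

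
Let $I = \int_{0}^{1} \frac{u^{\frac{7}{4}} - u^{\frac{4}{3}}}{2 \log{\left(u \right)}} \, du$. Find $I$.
$\log{\left(\frac{\sqrt{231}}{14} \right)}$

Introduce a parameter $a$ in the exponent: let $I(a) = \int_{0}^{1} \frac{u^{\frac{7}{4}} - u^{a}}{2 \log{\left(u \right)}} \, du$.

Since $\dfrac{\partial}{\partial a}\,u^{a} = u^{a} \ln u$, the $\ln u$ in the denominator cancels and
$$\frac{dI}{da} = \int_{0}^{1} - \frac{1}{2} u^{a} \, du = - \frac{1}{2} \left[\frac{u^{a+1}}{a+1}\right]_0^1 = - \frac{1}{2 a + 2}.$$

Integrating with respect to $a$ gives $I(a) = - \frac{\log{\left(a + 1 \right)}}{2} - \log{\left(2 \right)} + \frac{\log{\left(11 \right)}}{2} + C$.

At $a = \frac{7}{4}$ the integrand is identically $0$, so $I(\frac{7}{4}) = 0$. The closed form gives $0$, hence $C = 0$.

Setting $a = \frac{4}{3}$:
$$I = \log{\left(\frac{\sqrt{231}}{14} \right)}.$$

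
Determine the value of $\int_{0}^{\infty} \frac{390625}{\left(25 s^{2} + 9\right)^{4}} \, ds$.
$\frac{390625 \pi}{69984}$

Recall the elementary integral
$$J(a) = \int_{0}^{\infty} \frac{1}{a^{2} + s^{2}} \, ds = \frac{\pi}{2 a}.$$

Differentiating under the integral sign with respect to $a$,
$$\frac{dJ}{da} = \int_{0}^{\infty} - \frac{2 a}{\left(a^{2} + s^{2}\right)^{2}} \, ds = - \frac{\pi}{2 a^{2}},$$
so $\int_{0}^{\infty} \frac{1}{\left(a^{2} + s^{2}\right)^{2}} \, ds = \frac{\pi}{4 a^{3}}$.

Repeating — each differentiation of $1/(s^2+a^2)^j$ produces $-2ja/(s^2+a^2)^{j+1}$ — and dividing through by $-2ja$ at each step yields, after $3$ differentiations in total,
$$\int_{0}^{\infty} \frac{1}{\left(a^{2} + s^{2}\right)^{4}} \, ds = \frac{5 \pi}{32 a^{7}}.$$

Setting $a = \frac{3}{5}$:
$$I = \frac{390625 \pi}{69984}.$$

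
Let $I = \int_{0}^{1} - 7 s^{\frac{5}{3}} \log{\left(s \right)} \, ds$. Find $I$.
$\frac{63}{64}$

Consider the simpler parametrised integral
$$J(a) = \int_{0}^{1} - 7 s^{a} \, ds = - \frac{7}{a + 1}.$$

Differentiating under the integral sign brings down a factor of $\ln s$:
$$\frac{dJ}{da} = \int_{0}^{1} - 7 s^{a} \log{\left(s \right)} \, ds = \frac{7}{\left(a + 1\right)^{2}}.$$

The integral on the left is $I$, so $I = \frac{7}{\left(a + 1\right)^{2}}$.

Setting $a = \frac{5}{3}$:
$$I = \frac{63}{64}.$$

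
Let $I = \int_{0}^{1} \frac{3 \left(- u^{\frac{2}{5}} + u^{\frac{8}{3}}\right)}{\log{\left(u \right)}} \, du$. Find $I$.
$- \log{\left(\frac{9261}{166375} \right)}$

Introduce a parameter $a$ in the exponent: let $I(a) = \int_{0}^{1} \frac{3 \left(u^{\frac{8}{3}} - u^{a}\right)}{\log{\left(u \right)}} \, du$.

Since $\dfrac{\partial}{\partial a}\,u^{a} = u^{a} \ln u$, the $\ln u$ in the denominator cancels and
$$\frac{dI}{da} = \int_{0}^{1} -3 u^{a} \, du = -3 \left[\frac{u^{a+1}}{a+1}\right]_0^1 = - \frac{3}{a + 1}.$$

Integrating with respect to $a$ gives $I(a) = - \log{\left(\frac{27 \left(a + 1\right)^{3}}{1331} \right)} + C$.

At $a = \frac{8}{3}$ the integrand is identically $0$, so $I(\frac{8}{3}) = 0$. The closed form gives $0$, hence $C = 0$.

Setting $a = \frac{2}{5}$:
$$I = - \log{\left(\frac{9261}{166375} \right)}.$$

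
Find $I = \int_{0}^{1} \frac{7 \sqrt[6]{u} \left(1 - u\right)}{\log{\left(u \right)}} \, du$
$\log{\left(\frac{823543}{62748517} \right)}$

Introduce a parameter $a$ in the exponent: let $I(a) = \int_{0}^{1} \frac{7 \left(- u^{\frac{7}{6}} + u^{a}\right)}{\log{\left(u \right)}} \, du$.

Since $\dfrac{\partial}{\partial a}\,u^{a} = u^{a} \ln u$, the $\ln u$ in the denominator cancels and
$$\frac{dI}{da} = \int_{0}^{1} 7 u^{a} \, du = 7 \left[\frac{u^{a+1}}{a+1}\right]_0^1 = \frac{7}{a + 1}.$$

Integrating with respect to $a$ gives $I(a) = \log{\left(\frac{279936 \left(a + 1\right)^{7}}{62748517} \right)} + C$.

At $a = \frac{7}{6}$ the integrand is identically $0$, so $I(\frac{7}{6}) = 0$. The closed form gives $0$, hence $C = 0$.

Setting $a = \frac{1}{6}$:
$$I = \log{\left(\frac{823543}{62748517} \right)}.$$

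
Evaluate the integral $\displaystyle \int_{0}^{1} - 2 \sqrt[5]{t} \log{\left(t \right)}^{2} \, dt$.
$- \frac{125}{54}$

Consider the simpler parametrised integral
$$J(a) = \int_{0}^{1} - 2 t^{a} \, dt = - \frac{2}{a + 1}.$$

Differentiating under the integral sign brings down a factor of $\ln t$:
$$\frac{dJ}{da} = \int_{0}^{1} - 2 t^{a} \log{\left(t \right)} \, dt = \frac{2}{\left(a + 1\right)^{2}}.$$

Repeating twice in total — each differentiation brings down another $\ln t$ — gives
$$\frac{d^{2}J}{da^{2}} = \int_{0}^{1} - 2 t^{a} \log{\left(t \right)}^{2} \, dt = - \frac{4}{\left(a + 1\right)^{3}},$$
and the integrand here is exactly the target integrand, so $I = - \frac{4}{\left(a + 1\right)^{3}}$.

Setting $a = \frac{1}{5}$:
$$I = - \frac{125}{54}.$$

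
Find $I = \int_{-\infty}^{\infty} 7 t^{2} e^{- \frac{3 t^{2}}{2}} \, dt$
$\frac{7 \sqrt{6} \sqrt{\pi}}{9}$

Start from the elementary integral
$$J(a) = \int_{-\infty}^{\infty} 7 e^{- a t^{2}} \, dt = \frac{7 \sqrt{\pi}}{\sqrt{a}}.$$

Differentiating under the integral sign brings down a factor of $(-t^2)$:
$$\frac{dJ}{da} = \int_{-\infty}^{\infty} - 7 t^{2} e^{- a t^{2}} \, dt = - \frac{7 \sqrt{\pi}}{2 a^{\frac{3}{2}}}.$$

The integral on the left is $-I$, so $I = \frac{7 \sqrt{\pi}}{2 a^{\frac{3}{2}}}$.

Setting $a = \frac{3}{2}$:
$$I = \frac{7 \sqrt{6} \sqrt{\pi}}{9}.$$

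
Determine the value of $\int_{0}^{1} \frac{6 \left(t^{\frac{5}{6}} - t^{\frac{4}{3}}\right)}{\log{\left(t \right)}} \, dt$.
$- \log{\left(\frac{7529536}{1771561} \right)}$

Replace the exponent $\frac{4}{3}$ by a parameter $a$: let $I(a) = \int_{0}^{1} \frac{6 \left(t^{\frac{5}{6}} - t^{a}\right)}{\log{\left(t \right)}} \, dt$.

Since $\dfrac{\partial}{\partial a}\,t^{a} = t^{a} \ln t$, the $\ln t$ in the denominator cancels and
$$\frac{dI}{da} = \int_{0}^{1} -6 t^{a} \, dt = -6 \left[\frac{t^{a+1}}{a+1}\right]_0^1 = - \frac{6}{a + 1}.$$

Integrating with respect to $a$ gives $I(a) = - \log{\left(\frac{46656 \left(a + 1\right)^{6}}{1771561} \right)} + C$.

At $a = \frac{5}{6}$ the integrand is identically $0$, so $I(\frac{5}{6}) = 0$. The closed form gives $0$, hence $C = 0$.

Setting $a = \frac{4}{3}$:
$$I = - \log{\left(\frac{7529536}{1771561} \right)}.$$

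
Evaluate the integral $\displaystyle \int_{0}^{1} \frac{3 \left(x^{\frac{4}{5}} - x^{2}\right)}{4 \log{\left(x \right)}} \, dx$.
$- \frac{3 \log{\left(5 \right)}}{4} + \frac{3 \log{\left(3 \right)}}{4}$

Consider the one-parameter family: let $I(a) = \int_{0}^{1} \frac{3 \left(- x^{2} + x^{a}\right)}{4 \log{\left(x \right)}} \, dx$.

Since $\dfrac{\partial}{\partial a}\,x^{a} = x^{a} \ln x$, the $\ln x$ in the denominator cancels and
$$\frac{dI}{da} = \int_{0}^{1} \frac{3}{4} x^{a} \, dx = \frac{3}{4} \left[\frac{x^{a+1}}{a+1}\right]_0^1 = \frac{3}{4 \left(a + 1\right)}.$$

Integrating with respect to $a$ gives $I(a) = \frac{3 \log{\left(a + 1 \right)}}{4} - \frac{3 \log{\left(3 \right)}}{4} + C$.

At $a = 2$ the integrand is identically $0$, so $I(2) = 0$. The closed form gives $0$, hence $C = 0$.

Setting $a = \frac{4}{5}$:
$$I = - \frac{3 \log{\left(5 \right)}}{4} + \frac{3 \log{\left(3 \right)}}{4}.$$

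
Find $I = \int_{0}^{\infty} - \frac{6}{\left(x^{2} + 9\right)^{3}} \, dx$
$- \frac{\pi}{216}$

Begin with the known result
$$J(a) = \int_{0}^{\infty} - \frac{6}{a^{2} + x^{2}} \, dx = - \frac{3 \pi}{a}.$$

Differentiating under the integral sign with respect to $a$,
$$\frac{dJ}{da} = \int_{0}^{\infty} \frac{12 a}{\left(a^{2} + x^{2}\right)^{2}} \, dx = \frac{3 \pi}{a^{2}},$$
so $\int_{0}^{\infty} - \frac{6}{\left(a^{2} + x^{2}\right)^{2}} \, dx = - \frac{3 \pi}{2 a^{3}}$.

Repeating — each differentiation of $1/(x^2+a^2)^j$ produces $-2ja/(x^2+a^2)^{j+1}$ — and dividing through by $-2ja$ at each step yields, after $2$ differentiations in total,
$$\int_{0}^{\infty} - \frac{6}{\left(a^{2} + x^{2}\right)^{3}} \, dx = - \frac{9 \pi}{8 a^{5}}.$$

Setting $a = 3$:
$$I = - \frac{\pi}{216}.$$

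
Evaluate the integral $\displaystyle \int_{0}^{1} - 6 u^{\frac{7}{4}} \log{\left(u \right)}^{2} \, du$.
$- \frac{768}{1331}$

Consider the simpler parametrised integral
$$J(a) = \int_{0}^{1} - 6 u^{a} \, du = - \frac{6}{a + 1}.$$

Differentiating under the integral sign brings down a factor of $\ln u$:
$$\frac{dJ}{da} = \int_{0}^{1} - 6 u^{a} \log{\left(u \right)} \, du = \frac{6}{\left(a + 1\right)^{2}}.$$

Repeating twice in total — each differentiation brings down another $\ln u$ — gives
$$\frac{d^{2}J}{da^{2}} = \int_{0}^{1} - 6 u^{a} \log{\left(u \right)}^{2} \, du = - \frac{12}{\left(a + 1\right)^{3}},$$
and the integrand here is exactly the target integrand, so $I = - \frac{12}{\left(a + 1\right)^{3}}$.

Setting $a = \frac{7}{4}$:
$$I = - \frac{768}{1331}.$$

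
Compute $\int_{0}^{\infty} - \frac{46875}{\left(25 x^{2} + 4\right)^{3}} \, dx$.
$- \frac{28125 \pi}{512}$

Start from the standard arctangent integral
$$J(a) = \int_{0}^{\infty} - \frac{3}{a^{2} + x^{2}} \, dx = - \frac{3 \pi}{2 a}.$$

Differentiating under the integral sign with respect to $a$,
$$\frac{dJ}{da} = \int_{0}^{\infty} \frac{6 a}{\left(a^{2} + x^{2}\right)^{2}} \, dx = \frac{3 \pi}{2 a^{2}},$$
so $\int_{0}^{\infty} - \frac{3}{\left(a^{2} + x^{2}\right)^{2}} \, dx = - \frac{3 \pi}{4 a^{3}}$.

Repeating — each differentiation of $1/(x^2+a^2)^j$ produces $-2ja/(x^2+a^2)^{j+1}$ — and dividing through by $-2ja$ at each step yields, after $2$ differentiations in total,
$$\int_{0}^{\infty} - \frac{3}{\left(a^{2} + x^{2}\right)^{3}} \, dx = - \frac{9 \pi}{16 a^{5}}.$$

Setting $a = \frac{2}{5}$:
$$I = - \frac{28125 \pi}{512}.$$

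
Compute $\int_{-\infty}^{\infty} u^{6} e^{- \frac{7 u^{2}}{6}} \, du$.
$\frac{405 \sqrt{42} \sqrt{\pi}}{2401}$

Consider the simpler parametrised integral
$$J(a) = \int_{-\infty}^{\infty} e^{- a u^{2}} \, du = \frac{\sqrt{\pi}}{\sqrt{a}}.$$

Differentiating under the integral sign brings down a factor of $(-u^2)$:
$$\frac{dJ}{da} = \int_{-\infty}^{\infty} - u^{2} e^{- a u^{2}} \, du = - \frac{\sqrt{\pi}}{2 a^{\frac{3}{2}}}.$$

Repeating $3$ times in total — each differentiation brings down another $(-u^2)$ — gives
$$\frac{d^{3}J}{da^{3}} = \int_{-\infty}^{\infty} - u^{6} e^{- a u^{2}} \, du = - \frac{15 \sqrt{\pi}}{8 a^{\frac{7}{2}}},$$
and the integrand here is $(-1)^{3}$ times the target integrand, so $I = (-1)^{3}\,\frac{d^{3}J}{da^{3}} = \frac{15 \sqrt{\pi}}{8 a^{\frac{7}{2}}}$.

Setting $a = \frac{7}{6}$:
$$I = \frac{405 \sqrt{42} \sqrt{\pi}}{2401}.$$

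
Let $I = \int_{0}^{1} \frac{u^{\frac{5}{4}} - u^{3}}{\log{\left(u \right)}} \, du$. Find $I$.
$- \log{\left(\frac{16}{9} \right)}$

Consider the one-parameter family: let $I(a) = \int_{0}^{1} \frac{u^{\frac{5}{4}} - u^{a}}{\log{\left(u \right)}} \, du$.

Since $\dfrac{\partial}{\partial a}\,u^{a} = u^{a} \ln u$, the $\ln u$ in the denominator cancels and
$$\frac{dI}{da} = \int_{0}^{1} -1 u^{a} \, du = -1 \left[\frac{u^{a+1}}{a+1}\right]_0^1 = - \frac{1}{a + 1}.$$

Integrating with respect to $a$ gives $I(a) = - \log{\left(\frac{4 a}{9} + \frac{4}{9} \right)} + C$.

At $a = \frac{5}{4}$ the integrand is identically $0$, so $I(\frac{5}{4}) = 0$. The closed form gives $0$, hence $C = 0$.

Setting $a = 3$:
$$I = - \log{\left(\frac{16}{9} \right)}.$$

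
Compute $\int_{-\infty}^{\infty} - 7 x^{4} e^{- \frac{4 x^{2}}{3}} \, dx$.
$- \frac{189 \sqrt{3} \sqrt{\pi}}{128}$

Begin with the known integral
$$J(a) = \int_{-\infty}^{\infty} - 7 e^{- a x^{2}} \, dx = - \frac{7 \sqrt{\pi}}{\sqrt{a}}.$$

Differentiating under the integral sign brings down a factor of $(-x^2)$:
$$\frac{dJ}{da} = \int_{-\infty}^{\infty} 7 x^{2} e^{- a x^{2}} \, dx = \frac{7 \sqrt{\pi}}{2 a^{\frac{3}{2}}}.$$

Repeating twice in total — each differentiation brings down another $(-x^2)$ — gives
$$\frac{d^{2}J}{da^{2}} = \int_{-\infty}^{\infty} - 7 x^{4} e^{- a x^{2}} \, dx = - \frac{21 \sqrt{\pi}}{4 a^{\frac{5}{2}}},$$
and the integrand here is exactly the target integrand, so $I = - \frac{21 \sqrt{\pi}}{4 a^{\frac{5}{2}}}$.

Setting $a = \frac{4}{3}$:
$$I = - \frac{189 \sqrt{3} \sqrt{\pi}}{128}.$$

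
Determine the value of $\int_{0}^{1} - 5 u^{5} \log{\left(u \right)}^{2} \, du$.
$- \frac{5}{108}$

Start from the elementary integral
$$J(a) = \int_{0}^{1} - 5 u^{a} \, du = - \frac{5}{a + 1}.$$

Differentiating under the integral sign brings down a factor of $\ln u$:
$$\frac{dJ}{da} = \int_{0}^{1} - 5 u^{a} \log{\left(u \right)} \, du = \frac{5}{\left(a + 1\right)^{2}}.$$

Repeating twice in total — each differentiation brings down another $\ln u$ — gives
$$\frac{d^{2}J}{da^{2}} = \int_{0}^{1} - 5 u^{a} \log{\left(u \right)}^{2} \, du = - \frac{10}{\left(a + 1\right)^{3}},$$
and the integrand here is exactly the target integrand, so $I = - \frac{10}{\left(a + 1\right)^{3}}$.

Setting $a = 5$:
$$I = - \frac{5}{108}.$$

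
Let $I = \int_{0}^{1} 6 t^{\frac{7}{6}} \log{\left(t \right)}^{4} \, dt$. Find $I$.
$\frac{1119744}{371293}$

Start from the elementary integral
$$J(a) = \int_{0}^{1} 6 t^{a} \, dt = \frac{6}{a + 1}.$$

Differentiating under the integral sign brings down a factor of $\ln t$:
$$\frac{dJ}{da} = \int_{0}^{1} 6 t^{a} \log{\left(t \right)} \, dt = - \frac{6}{\left(a + 1\right)^{2}}.$$

Repeating $4$ times in total — each differentiation brings down another $\ln t$ — gives
$$\frac{d^{4}J}{da^{4}} = \int_{0}^{1} 6 t^{a} \log{\left(t \right)}^{4} \, dt = \frac{144}{\left(a + 1\right)^{5}},$$
and the integrand here is exactly the target integrand, so $I = \frac{144}{\left(a + 1\right)^{5}}$.

Setting $a = \frac{7}{6}$:
$$I = \frac{1119744}{371293}.$$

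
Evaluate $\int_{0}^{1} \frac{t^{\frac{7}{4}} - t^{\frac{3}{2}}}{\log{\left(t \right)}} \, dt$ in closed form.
$- \log{\left(10 \right)} + \log{\left(11 \right)}$

Consider the one-parameter family: let $I(a) = \int_{0}^{1} \frac{t^{\frac{7}{4}} - t^{a}}{\log{\left(t \right)}} \, dt$.

Since $\dfrac{\partial}{\partial a}\,t^{a} = t^{a} \ln t$, the $\ln t$ in the denominator cancels and
$$\frac{dI}{da} = \int_{0}^{1} -1 t^{a} \, dt = -1 \left[\frac{t^{a+1}}{a+1}\right]_0^1 = - \frac{1}{a + 1}.$$

Integrating with respect to $a$ gives $I(a) = - \log{\left(\frac{4 a}{11} + \frac{4}{11} \right)} + C$.

At $a = \frac{7}{4}$ the integrand is identically $0$, so $I(\frac{7}{4}) = 0$. The closed form gives $0$, hence $C = 0$.

Setting $a = \frac{3}{2}$:
$$I = - \log{\left(10 \right)} + \log{\left(11 \right)}.$$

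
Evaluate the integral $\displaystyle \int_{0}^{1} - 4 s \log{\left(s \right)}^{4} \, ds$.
$-3$

Begin with the known integral
$$J(a) = \int_{0}^{1} - 4 s^{a} \, ds = - \frac{4}{a + 1}.$$

Differentiating under the integral sign brings down a factor of $\ln s$:
$$\frac{dJ}{da} = \int_{0}^{1} - 4 s^{a} \log{\left(s \right)} \, ds = \frac{4}{\left(a + 1\right)^{2}}.$$

Repeating $4$ times in total — each differentiation brings down another $\ln s$ — gives
$$\frac{d^{4}J}{da^{4}} = \int_{0}^{1} - 4 s^{a} \log{\left(s \right)}^{4} \, ds = - \frac{96}{\left(a + 1\right)^{5}},$$
and the integrand here is exactly the target integrand, so $I = - \frac{96}{\left(a + 1\right)^{5}}$.

Setting $a = 1$:
$$I = -3.$$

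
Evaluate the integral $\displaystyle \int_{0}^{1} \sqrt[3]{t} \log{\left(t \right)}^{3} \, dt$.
$- \frac{243}{128}$

Consider the simpler parametrised integral
$$J(a) = \int_{0}^{1} t^{a} \, dt = \frac{1}{a + 1}.$$

Differentiating under the integral sign brings down a factor of $\ln t$:
$$\frac{dJ}{da} = \int_{0}^{1} t^{a} \log{\left(t \right)} \, dt = - \frac{1}{\left(a + 1\right)^{2}}.$$

Repeating $3$ times in total — each differentiation brings down another $\ln t$ — gives
$$\frac{d^{3}J}{da^{3}} = \int_{0}^{1} t^{a} \log{\left(t \right)}^{3} \, dt = - \frac{6}{\left(a + 1\right)^{4}},$$
and the integrand here is exactly the target integrand, so $I = - \frac{6}{\left(a + 1\right)^{4}}$.

Setting $a = \frac{1}{3}$:
$$I = - \frac{243}{128}.$$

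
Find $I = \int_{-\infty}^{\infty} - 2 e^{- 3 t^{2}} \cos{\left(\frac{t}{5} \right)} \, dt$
$- \frac{2 \sqrt{3} \sqrt{\pi}}{3 e^{\frac{1}{300}}}$

Define $I(b) = \int_{-\infty}^{\infty} - 2 e^{- 3 t^{2}} \cos{\left(b t \right)} \, dt$.

Differentiating under the integral sign,
$$I'(b) = \int_{-\infty}^{\infty} 2 t e^{- 3 t^{2}} \sin{\left(b t \right)} \, dt.$$

Integrate $\int_{-\infty}^{\infty} t \sin(b t)\, e^{- 3 t^{2}}\, dt$ by parts with $u = \sin(b t)$ and $dv = t\, e^{- 3 t^{2}}\, dt$, giving $v = - \frac{e^{- 3 t^{2}}}{6}$. The boundary term vanishes and
$$\int_{-\infty}^{\infty} t \sin(b t)\, e^{- 3 t^{2}}\, dt = \frac{b}{6} \int_{-\infty}^{\infty} \cos(b t)\, e^{- 3 t^{2}}\, dt,$$
so $I'(b) = - \frac{b}{6}\, I(b)$.

This is a separable first-order ODE; solving with the initial condition $I(0) = \int_{-\infty}^{\infty} - 2 e^{- 3 t^{2}}\,dt = - \frac{2 \sqrt{3} \sqrt{\pi}}{3}$ gives
$$I(b) = - \frac{2 \sqrt{3} \sqrt{\pi} e^{- \frac{b^{2}}{12}}}{3}.$$

Setting $b = \frac{1}{5}$:
$$I = - \frac{2 \sqrt{3} \sqrt{\pi}}{3 e^{\frac{1}{300}}}.$$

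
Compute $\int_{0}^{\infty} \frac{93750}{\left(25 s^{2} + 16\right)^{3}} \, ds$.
$\frac{28125 \pi}{8192}$

Start from the standard arctangent integral
$$J(a) = \int_{0}^{\infty} \frac{6}{a^{2} + s^{2}} \, ds = \frac{3 \pi}{a}.$$

Differentiating under the integral sign with respect to $a$,
$$\frac{dJ}{da} = \int_{0}^{\infty} - \frac{12 a}{\left(a^{2} + s^{2}\right)^{2}} \, ds = - \frac{3 \pi}{a^{2}},$$
so $\int_{0}^{\infty} \frac{6}{\left(a^{2} + s^{2}\right)^{2}} \, ds = \frac{3 \pi}{2 a^{3}}$.

Repeating — each differentiation of $1/(s^2+a^2)^j$ produces $-2ja/(s^2+a^2)^{j+1}$ — and dividing through by $-2ja$ at each step yields, after $2$ differentiations in total,
$$\int_{0}^{\infty} \frac{6}{\left(a^{2} + s^{2}\right)^{3}} \, ds = \frac{9 \pi}{8 a^{5}}.$$

Setting $a = \frac{4}{5}$:
$$I = \frac{28125 \pi}{8192}.$$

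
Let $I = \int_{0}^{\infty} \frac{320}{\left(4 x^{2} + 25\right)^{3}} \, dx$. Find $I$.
$\frac{6 \pi}{625}$

Start from the standard arctangent integral
$$J(a) = \int_{0}^{\infty} \frac{5}{a^{2} + x^{2}} \, dx = \frac{5 \pi}{2 a}.$$

Differentiating under the integral sign with respect to $a$,
$$\frac{dJ}{da} = \int_{0}^{\infty} - \frac{10 a}{\left(a^{2} + x^{2}\right)^{2}} \, dx = - \frac{5 \pi}{2 a^{2}},$$
so $\int_{0}^{\infty} \frac{5}{\left(a^{2} + x^{2}\right)^{2}} \, dx = \frac{5 \pi}{4 a^{3}}$.

Repeating — each differentiation of $1/(x^2+a^2)^j$ produces $-2ja/(x^2+a^2)^{j+1}$ — and dividing through by $-2ja$ at each step yields, after $2$ differentiations in total,
$$\int_{0}^{\infty} \frac{5}{\left(a^{2} + x^{2}\right)^{3}} \, dx = \frac{15 \pi}{16 a^{5}}.$$

Setting $a = \frac{5}{2}$:
$$I = \frac{6 \pi}{625}.$$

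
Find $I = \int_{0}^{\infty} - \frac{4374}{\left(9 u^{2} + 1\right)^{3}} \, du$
$- \frac{2187 \pi}{8}$

Start from the standard arctangent integral
$$J(a) = \int_{0}^{\infty} - \frac{6}{a^{2} + u^{2}} \, du = - \frac{3 \pi}{a}.$$

Differentiating under the integral sign with respect to $a$,
$$\frac{dJ}{da} = \int_{0}^{\infty} \frac{12 a}{\left(a^{2} + u^{2}\right)^{2}} \, du = \frac{3 \pi}{a^{2}},$$
so $\int_{0}^{\infty} - \frac{6}{\left(a^{2} + u^{2}\right)^{2}} \, du = - \frac{3 \pi}{2 a^{3}}$.

Repeating — each differentiation of $1/(u^2+a^2)^j$ produces $-2ja/(u^2+a^2)^{j+1}$ — and dividing through by $-2ja$ at each step yields, after $2$ differentiations in total,
$$\int_{0}^{\infty} - \frac{6}{\left(a^{2} + u^{2}\right)^{3}} \, du = - \frac{9 \pi}{8 a^{5}}.$$

Setting $a = \frac{1}{3}$:
$$I = - \frac{2187 \pi}{8}.$$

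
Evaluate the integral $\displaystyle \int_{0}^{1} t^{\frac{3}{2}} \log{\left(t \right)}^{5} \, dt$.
$- \frac{1536}{3125}$

Consider the simpler parametrised integral
$$J(a) = \int_{0}^{1} t^{a} \, dt = \frac{1}{a + 1}.$$

Differentiating under the integral sign brings down a factor of $\ln t$:
$$\frac{dJ}{da} = \int_{0}^{1} t^{a} \log{\left(t \right)} \, dt = - \frac{1}{\left(a + 1\right)^{2}}.$$

Repeating $5$ times in total — each differentiation brings down another $\ln t$ — gives
$$\frac{d^{5}J}{da^{5}} = \int_{0}^{1} t^{a} \log{\left(t \right)}^{5} \, dt = - \frac{120}{\left(a + 1\right)^{6}},$$
and the integrand here is exactly the target integrand, so $I = - \frac{120}{\left(a + 1\right)^{6}}$.

Setting $a = \frac{3}{2}$:
$$I = - \frac{1536}{3125}.$$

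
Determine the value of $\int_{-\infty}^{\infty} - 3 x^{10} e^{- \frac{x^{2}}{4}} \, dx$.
$- 181440 \sqrt{\pi}$

Consider the simpler parametrised integral
$$J(a) = \int_{-\infty}^{\infty} - 3 e^{- a x^{2}} \, dx = - \frac{3 \sqrt{\pi}}{\sqrt{a}}.$$

Differentiating under the integral sign brings down a factor of $(-x^2)$:
$$\frac{dJ}{da} = \int_{-\infty}^{\infty} 3 x^{2} e^{- a x^{2}} \, dx = \frac{3 \sqrt{\pi}}{2 a^{\frac{3}{2}}}.$$

Repeating $5$ times in total — each differentiation brings down another $(-x^2)$ — gives
$$\frac{d^{5}J}{da^{5}} = \int_{-\infty}^{\infty} 3 x^{10} e^{- a x^{2}} \, dx = \frac{2835 \sqrt{\pi}}{32 a^{\frac{11}{2}}},$$
and the integrand here is $(-1)^{5}$ times the target integrand, so $I = (-1)^{5}\,\frac{d^{5}J}{da^{5}} = - \frac{2835 \sqrt{\pi}}{32 a^{\frac{11}{2}}}$.

Setting $a = \frac{1}{4}$:
$$I = - 181440 \sqrt{\pi}.$$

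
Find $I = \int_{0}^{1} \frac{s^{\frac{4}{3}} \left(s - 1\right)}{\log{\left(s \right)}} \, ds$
$- \log{\left(7 \right)} + \log{\left(10 \right)}$

Replace the exponent $\frac{4}{3}$ by a parameter $a$: let $I(a) = \int_{0}^{1} \frac{s^{\frac{7}{3}} - s^{a}}{\log{\left(s \right)}} \, ds$.

Since $\dfrac{\partial}{\partial a}\,s^{a} = s^{a} \ln s$, the $\ln s$ in the denominator cancels and
$$\frac{dI}{da} = \int_{0}^{1} -1 s^{a} \, ds = -1 \left[\frac{s^{a+1}}{a+1}\right]_0^1 = - \frac{1}{a + 1}.$$

Integrating with respect to $a$ gives $I(a) = - \log{\left(\frac{3 a}{10} + \frac{3}{10} \right)} + C$.

At $a = \frac{7}{3}$ the integrand is identically $0$, so $I(\frac{7}{3}) = 0$. The closed form gives $0$, hence $C = 0$.

Setting $a = \frac{4}{3}$:
$$I = - \log{\left(7 \right)} + \log{\left(10 \right)}.$$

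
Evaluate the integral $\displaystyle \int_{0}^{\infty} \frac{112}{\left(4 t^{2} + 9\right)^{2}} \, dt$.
$\frac{14 \pi}{27}$

Start from the standard arctangent integral
$$J(a) = \int_{0}^{\infty} \frac{7}{a^{2} + t^{2}} \, dt = \frac{7 \pi}{2 a}.$$

Differentiating under the integral sign with respect to $a$,
$$\frac{dJ}{da} = \int_{0}^{\infty} - \frac{14 a}{\left(a^{2} + t^{2}\right)^{2}} \, dt = - \frac{7 \pi}{2 a^{2}},$$
so $\int_{0}^{\infty} \frac{7}{\left(a^{2} + t^{2}\right)^{2}} \, dt = \frac{7 \pi}{4 a^{3}}$.

Setting $a = \frac{3}{2}$:
$$I = \frac{14 \pi}{27}.$$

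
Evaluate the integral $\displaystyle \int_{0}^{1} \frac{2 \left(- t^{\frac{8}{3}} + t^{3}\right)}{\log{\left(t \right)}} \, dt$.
$\log{\left(\frac{144}{121} \right)}$

Introduce a parameter $a$ in the exponent: let $I(a) = \int_{0}^{1} \frac{2 \left(- t^{\frac{8}{3}} + t^{a}\right)}{\log{\left(t \right)}} \, dt$.

Since $\dfrac{\partial}{\partial a}\,t^{a} = t^{a} \ln t$, the $\ln t$ in the denominator cancels and
$$\frac{dI}{da} = \int_{0}^{1} 2 t^{a} \, dt = 2 \left[\frac{t^{a+1}}{a+1}\right]_0^1 = \frac{2}{a + 1}.$$

Integrating with respect to $a$ gives $I(a) = \log{\left(\frac{9 \left(a + 1\right)^{2}}{121} \right)} + C$.

At $a = \frac{8}{3}$ the integrand is identically $0$, so $I(\frac{8}{3}) = 0$. The closed form gives $0$, hence $C = 0$.

Setting $a = 3$:
$$I = \log{\left(\frac{144}{121} \right)}.$$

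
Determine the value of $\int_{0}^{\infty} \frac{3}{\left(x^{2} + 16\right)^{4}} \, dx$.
$\frac{15 \pi}{524288}$

Begin with the known result
$$J(a) = \int_{0}^{\infty} \frac{3}{a^{2} + x^{2}} \, dx = \frac{3 \pi}{2 a}.$$

Differentiating under the integral sign with respect to $a$,
$$\frac{dJ}{da} = \int_{0}^{\infty} - \frac{6 a}{\left(a^{2} + x^{2}\right)^{2}} \, dx = - \frac{3 \pi}{2 a^{2}},$$
so $\int_{0}^{\infty} \frac{3}{\left(a^{2} + x^{2}\right)^{2}} \, dx = \frac{3 \pi}{4 a^{3}}$.

Repeating — each differentiation of $1/(x^2+a^2)^j$ produces $-2ja/(x^2+a^2)^{j+1}$ — and dividing through by $-2ja$ at each step yields, after $3$ differentiations in total,
$$\int_{0}^{\infty} \frac{3}{\left(a^{2} + x^{2}\right)^{4}} \, dx = \frac{15 \pi}{32 a^{7}}.$$

Setting $a = 4$:
$$I = \frac{15 \pi}{524288}.$$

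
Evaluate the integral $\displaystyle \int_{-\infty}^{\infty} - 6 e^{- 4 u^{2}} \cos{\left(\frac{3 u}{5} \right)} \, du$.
$- \frac{3 \sqrt{\pi}}{e^{\frac{9}{400}}}$

Let $b$ denote the cosine frequency and define $I(b) = \int_{-\infty}^{\infty} - 6 e^{- 4 u^{2}} \cos{\left(b u \right)} \, du$.

Differentiating under the integral sign,
$$I'(b) = \int_{-\infty}^{\infty} 6 u e^{- 4 u^{2}} \sin{\left(b u \right)} \, du.$$

Integrate $\int_{-\infty}^{\infty} u \sin(b u)\, e^{- 4 u^{2}}\, du$ by parts with $w = \sin(b u)$ and $dv = u\, e^{- 4 u^{2}}\, du$, giving $v = - \frac{e^{- 4 u^{2}}}{8}$. The boundary term vanishes and
$$\int_{-\infty}^{\infty} u \sin(b u)\, e^{- 4 u^{2}}\, du = \frac{b}{8} \int_{-\infty}^{\infty} \cos(b u)\, e^{- 4 u^{2}}\, du,$$
so $I'(b) = - \frac{b}{8}\, I(b)$.

This is a separable first-order ODE; solving with the initial condition $I(0) = \int_{-\infty}^{\infty} - 6 e^{- 4 u^{2}}\,du = - 3 \sqrt{\pi}$ gives
$$I(b) = - 3 \sqrt{\pi} e^{- \frac{b^{2}}{16}}.$$

Setting $b = \frac{3}{5}$:
$$I = - \frac{3 \sqrt{\pi}}{e^{\frac{9}{400}}}.$$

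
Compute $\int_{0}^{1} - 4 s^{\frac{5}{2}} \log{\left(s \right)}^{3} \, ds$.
$\frac{384}{2401}$

Begin with the known integral
$$J(a) = \int_{0}^{1} - 4 s^{a} \, ds = - \frac{4}{a + 1}.$$

Differentiating under the integral sign brings down a factor of $\ln s$:
$$\frac{dJ}{da} = \int_{0}^{1} - 4 s^{a} \log{\left(s \right)} \, ds = \frac{4}{\left(a + 1\right)^{2}}.$$

Repeating $3$ times in total — each differentiation brings down another $\ln s$ — gives
$$\frac{d^{3}J}{da^{3}} = \int_{0}^{1} - 4 s^{a} \log{\left(s \right)}^{3} \, ds = \frac{24}{\left(a + 1\right)^{4}},$$
and the integrand here is exactly the target integrand, so $I = \frac{24}{\left(a + 1\right)^{4}}$.

Setting $a = \frac{5}{2}$:
$$I = \frac{384}{2401}.$$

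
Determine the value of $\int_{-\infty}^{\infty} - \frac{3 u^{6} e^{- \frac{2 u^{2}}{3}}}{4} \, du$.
$- \frac{1215 \sqrt{6} \sqrt{\pi}}{512}$

Begin with the known integral
$$J(a) = \int_{-\infty}^{\infty} - \frac{3 e^{- a u^{2}}}{4} \, du = - \frac{3 \sqrt{\pi}}{4 \sqrt{a}}.$$

Differentiating under the integral sign brings down a factor of $(-u^2)$:
$$\frac{dJ}{da} = \int_{-\infty}^{\infty} \frac{3 u^{2} e^{- a u^{2}}}{4} \, du = \frac{3 \sqrt{\pi}}{8 a^{\frac{3}{2}}}.$$

Repeating $3$ times in total — each differentiation brings down another $(-u^2)$ — gives
$$\frac{d^{3}J}{da^{3}} = \int_{-\infty}^{\infty} \frac{3 u^{6} e^{- a u^{2}}}{4} \, du = \frac{45 \sqrt{\pi}}{32 a^{\frac{7}{2}}},$$
and the integrand here is $(-1)^{3}$ times the target integrand, so $I = (-1)^{3}\,\frac{d^{3}J}{da^{3}} = - \frac{45 \sqrt{\pi}}{32 a^{\frac{7}{2}}}$.

Setting $a = \frac{2}{3}$:
$$I = - \frac{1215 \sqrt{6} \sqrt{\pi}}{512}.$$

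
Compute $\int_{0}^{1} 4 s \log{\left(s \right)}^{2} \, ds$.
$1$

Start from the elementary integral
$$J(a) = \int_{0}^{1} 4 s^{a} \, ds = \frac{4}{a + 1}.$$

Differentiating under the integral sign brings down a factor of $\ln s$:
$$\frac{dJ}{da} = \int_{0}^{1} 4 s^{a} \log{\left(s \right)} \, ds = - \frac{4}{\left(a + 1\right)^{2}}.$$

Repeating twice in total — each differentiation brings down another $\ln s$ — gives
$$\frac{d^{2}J}{da^{2}} = \int_{0}^{1} 4 s^{a} \log{\left(s \right)}^{2} \, ds = \frac{8}{\left(a + 1\right)^{3}},$$
and the integrand here is exactly the target integrand, so $I = \frac{8}{\left(a + 1\right)^{3}}$.

Setting $a = 1$:
$$I = 1.$$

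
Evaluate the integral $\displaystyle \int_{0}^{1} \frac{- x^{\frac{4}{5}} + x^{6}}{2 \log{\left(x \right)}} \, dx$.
$\log{\left(\frac{\sqrt{35}}{3} \right)}$

Introduce a parameter $a$ in the exponent: let $I(a) = \int_{0}^{1} \frac{x^{6} - x^{a}}{2 \log{\left(x \right)}} \, dx$.

Since $\dfrac{\partial}{\partial a}\,x^{a} = x^{a} \ln x$, the $\ln x$ in the denominator cancels and
$$\frac{dI}{da} = \int_{0}^{1} - \frac{1}{2} x^{a} \, dx = - \frac{1}{2} \left[\frac{x^{a+1}}{a+1}\right]_0^1 = - \frac{1}{2 a + 2}.$$

Integrating with respect to $a$ gives $I(a) = - \frac{\log{\left(a + 1 \right)}}{2} + \frac{\log{\left(7 \right)}}{2} + C$.

At $a = 6$ the integrand is identically $0$, so $I(6) = 0$. The closed form gives $0$, hence $C = 0$.

Setting $a = \frac{4}{5}$:
$$I = \log{\left(\frac{\sqrt{35}}{3} \right)}.$$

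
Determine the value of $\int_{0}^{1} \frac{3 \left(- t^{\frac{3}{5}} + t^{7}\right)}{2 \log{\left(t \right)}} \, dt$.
$\frac{3 \log{\left(5 \right)}}{2}$

Consider the one-parameter family: let $I(a) = \int_{0}^{1} \frac{3 \left(t^{7} - t^{a}\right)}{2 \log{\left(t \right)}} \, dt$.

Since $\dfrac{\partial}{\partial a}\,t^{a} = t^{a} \ln t$, the $\ln t$ in the denominator cancels and
$$\frac{dI}{da} = \int_{0}^{1} - \frac{3}{2} t^{a} \, dt = - \frac{3}{2} \left[\frac{t^{a+1}}{a+1}\right]_0^1 = - \frac{3}{2 a + 2}.$$

Integrating with respect to $a$ gives $I(a) = - \frac{3 \log{\left(a + 1 \right)}}{2} + \frac{9 \log{\left(2 \right)}}{2} + C$.

At $a = 7$ the integrand is identically $0$, so $I(7) = 0$. The closed form gives $0$, hence $C = 0$.

Setting $a = \frac{3}{5}$:
$$I = \frac{3 \log{\left(5 \right)}}{2}.$$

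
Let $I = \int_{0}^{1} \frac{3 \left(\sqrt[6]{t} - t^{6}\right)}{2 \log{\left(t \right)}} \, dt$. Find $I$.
$- \frac{3 \log{\left(6 \right)}}{2}$

Replace the exponent $\frac{1}{6}$ by a parameter $a$: let $I(a) = \int_{0}^{1} \frac{3 \left(- t^{6} + t^{a}\right)}{2 \log{\left(t \right)}} \, dt$.

Since $\dfrac{\partial}{\partial a}\,t^{a} = t^{a} \ln t$, the $\ln t$ in the denominator cancels and
$$\frac{dI}{da} = \int_{0}^{1} \frac{3}{2} t^{a} \, dt = \frac{3}{2} \left[\frac{t^{a+1}}{a+1}\right]_0^1 = \frac{3}{2 \left(a + 1\right)}.$$

Integrating with respect to $a$ gives $I(a) = \frac{3 \log{\left(a + 1 \right)}}{2} - \frac{3 \log{\left(7 \right)}}{2} + C$.

At $a = 6$ the integrand is identically $0$, so $I(6) = 0$. The closed form gives $0$, hence $C = 0$.

Setting $a = \frac{1}{6}$:
$$I = - \frac{3 \log{\left(6 \right)}}{2}.$$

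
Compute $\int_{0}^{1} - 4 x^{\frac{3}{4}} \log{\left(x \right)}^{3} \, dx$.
$\frac{6144}{2401}$

Start from the elementary integral
$$J(a) = \int_{0}^{1} - 4 x^{a} \, dx = - \frac{4}{a + 1}.$$

Differentiating under the integral sign brings down a factor of $\ln x$:
$$\frac{dJ}{da} = \int_{0}^{1} - 4 x^{a} \log{\left(x \right)} \, dx = \frac{4}{\left(a + 1\right)^{2}}.$$

Repeating $3$ times in total — each differentiation brings down another $\ln x$ — gives
$$\frac{d^{3}J}{da^{3}} = \int_{0}^{1} - 4 x^{a} \log{\left(x \right)}^{3} \, dx = \frac{24}{\left(a + 1\right)^{4}},$$
and the integrand here is exactly the target integrand, so $I = \frac{24}{\left(a + 1\right)^{4}}$.

Setting $a = \frac{3}{4}$:
$$I = \frac{6144}{2401}.$$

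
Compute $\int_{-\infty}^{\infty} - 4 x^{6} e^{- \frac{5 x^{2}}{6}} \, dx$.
$- \frac{324 \sqrt{30} \sqrt{\pi}}{125}$

Start from the elementary integral
$$J(a) = \int_{-\infty}^{\infty} - 4 e^{- a x^{2}} \, dx = - \frac{4 \sqrt{\pi}}{\sqrt{a}}.$$

Differentiating under the integral sign brings down a factor of $(-x^2)$:
$$\frac{dJ}{da} = \int_{-\infty}^{\infty} 4 x^{2} e^{- a x^{2}} \, dx = \frac{2 \sqrt{\pi}}{a^{\frac{3}{2}}}.$$

Repeating $3$ times in total — each differentiation brings down another $(-x^2)$ — gives
$$\frac{d^{3}J}{da^{3}} = \int_{-\infty}^{\infty} 4 x^{6} e^{- a x^{2}} \, dx = \frac{15 \sqrt{\pi}}{2 a^{\frac{7}{2}}},$$
and the integrand here is $(-1)^{3}$ times the target integrand, so $I = (-1)^{3}\,\frac{d^{3}J}{da^{3}} = - \frac{15 \sqrt{\pi}}{2 a^{\frac{7}{2}}}$.

Setting $a = \frac{5}{6}$:
$$I = - \frac{324 \sqrt{30} \sqrt{\pi}}{125}.$$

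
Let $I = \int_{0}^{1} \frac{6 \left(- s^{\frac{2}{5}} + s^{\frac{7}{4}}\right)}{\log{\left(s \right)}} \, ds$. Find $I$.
$\log{\left(\frac{27680640625}{481890304} \right)}$

Introduce a parameter $a$ in the exponent: let $I(a) = \int_{0}^{1} \frac{6 \left(- s^{\frac{2}{5}} + s^{a}\right)}{\log{\left(s \right)}} \, ds$.

Since $\dfrac{\partial}{\partial a}\,s^{a} = s^{a} \ln s$, the $\ln s$ in the denominator cancels and
$$\frac{dI}{da} = \int_{0}^{1} 6 s^{a} \, ds = 6 \left[\frac{s^{a+1}}{a+1}\right]_0^1 = \frac{6}{a + 1}.$$

Integrating with respect to $a$ gives $I(a) = \log{\left(\frac{15625 \left(a + 1\right)^{6}}{117649} \right)} + C$.

At $a = \frac{2}{5}$ the integrand is identically $0$, so $I(\frac{2}{5}) = 0$. The closed form gives $0$, hence $C = 0$.

Setting $a = \frac{7}{4}$:
$$I = \log{\left(\frac{27680640625}{481890304} \right)}.$$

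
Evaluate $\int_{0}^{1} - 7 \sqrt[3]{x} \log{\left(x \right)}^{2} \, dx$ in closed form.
$- \frac{189}{32}$

Begin with the known integral
$$J(a) = \int_{0}^{1} - 7 x^{a} \, dx = - \frac{7}{a + 1}.$$

Differentiating under the integral sign brings down a factor of $\ln x$:
$$\frac{dJ}{da} = \int_{0}^{1} - 7 x^{a} \log{\left(x \right)} \, dx = \frac{7}{\left(a + 1\right)^{2}}.$$

Repeating twice in total — each differentiation brings down another $\ln x$ — gives
$$\frac{d^{2}J}{da^{2}} = \int_{0}^{1} - 7 x^{a} \log{\left(x \right)}^{2} \, dx = - \frac{14}{\left(a + 1\right)^{3}},$$
and the integrand here is exactly the target integrand, so $I = - \frac{14}{\left(a + 1\right)^{3}}$.

Setting $a = \frac{1}{3}$:
$$I = - \frac{189}{32}.$$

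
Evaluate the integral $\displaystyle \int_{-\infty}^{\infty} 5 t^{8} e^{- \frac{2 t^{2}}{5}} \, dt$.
$\frac{328125 \sqrt{10} \sqrt{\pi}}{512}$

Begin with the known integral
$$J(a) = \int_{-\infty}^{\infty} 5 e^{- a t^{2}} \, dt = \frac{5 \sqrt{\pi}}{\sqrt{a}}.$$

Differentiating under the integral sign brings down a factor of $(-t^2)$:
$$\frac{dJ}{da} = \int_{-\infty}^{\infty} - 5 t^{2} e^{- a t^{2}} \, dt = - \frac{5 \sqrt{\pi}}{2 a^{\frac{3}{2}}}.$$

Repeating $4$ times in total — each differentiation brings down another $(-t^2)$ — gives
$$\frac{d^{4}J}{da^{4}} = \int_{-\infty}^{\infty} 5 t^{8} e^{- a t^{2}} \, dt = \frac{525 \sqrt{\pi}}{16 a^{\frac{9}{2}}},$$
and the integrand here is exactly the target integrand, so $I = \frac{525 \sqrt{\pi}}{16 a^{\frac{9}{2}}}$.

Setting $a = \frac{2}{5}$:
$$I = \frac{328125 \sqrt{10} \sqrt{\pi}}{512}.$$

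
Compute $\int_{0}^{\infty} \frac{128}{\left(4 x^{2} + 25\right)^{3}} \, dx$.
$\frac{12 \pi}{3125}$

Start from the standard arctangent integral
$$J(a) = \int_{0}^{\infty} \frac{2}{a^{2} + x^{2}} \, dx = \frac{\pi}{a}.$$

Differentiating under the integral sign with respect to $a$,
$$\frac{dJ}{da} = \int_{0}^{\infty} - \frac{4 a}{\left(a^{2} + x^{2}\right)^{2}} \, dx = - \frac{\pi}{a^{2}},$$
so $\int_{0}^{\infty} \frac{2}{\left(a^{2} + x^{2}\right)^{2}} \, dx = \frac{\pi}{2 a^{3}}$.

Repeating — each differentiation of $1/(x^2+a^2)^j$ produces $-2ja/(x^2+a^2)^{j+1}$ — and dividing through by $-2ja$ at each step yields, after $2$ differentiations in total,
$$\int_{0}^{\infty} \frac{2}{\left(a^{2} + x^{2}\right)^{3}} \, dx = \frac{3 \pi}{8 a^{5}}.$$

Setting $a = \frac{5}{2}$:
$$I = \frac{12 \pi}{3125}.$$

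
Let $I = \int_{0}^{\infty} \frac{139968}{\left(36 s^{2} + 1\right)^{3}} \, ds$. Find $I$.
$4374 \pi$

Recall the elementary integral
$$J(a) = \int_{0}^{\infty} \frac{3}{a^{2} + s^{2}} \, ds = \frac{3 \pi}{2 a}.$$

Differentiating under the integral sign with respect to $a$,
$$\frac{dJ}{da} = \int_{0}^{\infty} - \frac{6 a}{\left(a^{2} + s^{2}\right)^{2}} \, ds = - \frac{3 \pi}{2 a^{2}},$$
so $\int_{0}^{\infty} \frac{3}{\left(a^{2} + s^{2}\right)^{2}} \, ds = \frac{3 \pi}{4 a^{3}}$.

Repeating — each differentiation of $1/(s^2+a^2)^j$ produces $-2ja/(s^2+a^2)^{j+1}$ — and dividing through by $-2ja$ at each step yields, after $2$ differentiations in total,
$$\int_{0}^{\infty} \frac{3}{\left(a^{2} + s^{2}\right)^{3}} \, ds = \frac{9 \pi}{16 a^{5}}.$$

Setting $a = \frac{1}{6}$:
$$I = 4374 \pi.$$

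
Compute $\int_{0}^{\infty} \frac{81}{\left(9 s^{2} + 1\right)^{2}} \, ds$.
$\frac{27 \pi}{4}$

Begin with the known result
$$J(a) = \int_{0}^{\infty} \frac{1}{a^{2} + s^{2}} \, ds = \frac{\pi}{2 a}.$$

Differentiating under the integral sign with respect to $a$,
$$\frac{dJ}{da} = \int_{0}^{\infty} - \frac{2 a}{\left(a^{2} + s^{2}\right)^{2}} \, ds = - \frac{\pi}{2 a^{2}},$$
so $\int_{0}^{\infty} \frac{1}{\left(a^{2} + s^{2}\right)^{2}} \, ds = \frac{\pi}{4 a^{3}}$.

Setting $a = \frac{1}{3}$:
$$I = \frac{27 \pi}{4}.$$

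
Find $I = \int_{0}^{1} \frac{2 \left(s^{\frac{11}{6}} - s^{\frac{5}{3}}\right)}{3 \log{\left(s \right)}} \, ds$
$\log{\left(\frac{17^{\frac{2}{3}} \sqrt[3]{2}}{8} \right)}$

Introduce a parameter $a$ in the exponent: let $I(a) = \int_{0}^{1} \frac{2 \left(s^{\frac{11}{6}} - s^{a}\right)}{3 \log{\left(s \right)}} \, ds$.

Since $\dfrac{\partial}{\partial a}\,s^{a} = s^{a} \ln s$, the $\ln s$ in the denominator cancels and
$$\frac{dI}{da} = \int_{0}^{1} - \frac{2}{3} s^{a} \, ds = - \frac{2}{3} \left[\frac{s^{a+1}}{a+1}\right]_0^1 = - \frac{2}{3 a + 3}.$$

Integrating with respect to $a$ gives $I(a) = - \frac{2 \log{\left(a + 1 \right)}}{3} - \frac{2 \log{\left(6 \right)}}{3} + \frac{2 \log{\left(17 \right)}}{3} + C$.

At $a = \frac{11}{6}$ the integrand is identically $0$, so $I(\frac{11}{6}) = 0$. The closed form gives $0$, hence $C = 0$.

Setting $a = \frac{5}{3}$:
$$I = \log{\left(\frac{17^{\frac{2}{3}} \sqrt[3]{2}}{8} \right)}.$$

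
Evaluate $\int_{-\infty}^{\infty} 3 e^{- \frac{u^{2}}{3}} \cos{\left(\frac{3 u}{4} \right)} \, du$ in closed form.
$\frac{3 \sqrt{3} \sqrt{\pi}}{e^{\frac{27}{64}}}$

Let $b$ denote the cosine frequency and define $I(b) = \int_{-\infty}^{\infty} 3 e^{- \frac{u^{2}}{3}} \cos{\left(b u \right)} \, du$.

Differentiating under the integral sign,
$$I'(b) = \int_{-\infty}^{\infty} - 3 u e^{- \frac{u^{2}}{3}} \sin{\left(b u \right)} \, du.$$

Integrate $\int_{-\infty}^{\infty} u \sin(b u)\, e^{- \frac{u^{2}}{3}}\, du$ by parts with $w = \sin(b u)$ and $dv = u\, e^{- \frac{u^{2}}{3}}\, du$, giving $v = - \frac{3 e^{- \frac{u^{2}}{3}}}{2}$. The boundary term vanishes and
$$\int_{-\infty}^{\infty} u \sin(b u)\, e^{- \frac{u^{2}}{3}}\, du = \frac{3 b}{2} \int_{-\infty}^{\infty} \cos(b u)\, e^{- \frac{u^{2}}{3}}\, du,$$
so $I'(b) = - \frac{3 b}{2}\, I(b)$.

This is a separable first-order ODE; solving with the initial condition $I(0) = \int_{-\infty}^{\infty} 3 e^{- \frac{u^{2}}{3}}\,du = 3 \sqrt{3} \sqrt{\pi}$ gives
$$I(b) = 3 \sqrt{3} \sqrt{\pi} e^{- \frac{3 b^{2}}{4}}.$$

Setting $b = \frac{3}{4}$:
$$I = \frac{3 \sqrt{3} \sqrt{\pi}}{e^{\frac{27}{64}}}.$$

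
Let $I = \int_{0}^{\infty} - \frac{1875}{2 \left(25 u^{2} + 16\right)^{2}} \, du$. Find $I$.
$- \frac{375 \pi}{512}$

Begin with the known result
$$J(a) = \int_{0}^{\infty} - \frac{3}{2 \left(a^{2} + u^{2}\right)} \, du = - \frac{3 \pi}{4 a}.$$

Differentiating under the integral sign with respect to $a$,
$$\frac{dJ}{da} = \int_{0}^{\infty} \frac{3 a}{\left(a^{2} + u^{2}\right)^{2}} \, du = \frac{3 \pi}{4 a^{2}},$$
so $\int_{0}^{\infty} - \frac{3}{2 \left(a^{2} + u^{2}\right)^{2}} \, du = - \frac{3 \pi}{8 a^{3}}$.

Setting $a = \frac{4}{5}$:
$$I = - \frac{375 \pi}{512}.$$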